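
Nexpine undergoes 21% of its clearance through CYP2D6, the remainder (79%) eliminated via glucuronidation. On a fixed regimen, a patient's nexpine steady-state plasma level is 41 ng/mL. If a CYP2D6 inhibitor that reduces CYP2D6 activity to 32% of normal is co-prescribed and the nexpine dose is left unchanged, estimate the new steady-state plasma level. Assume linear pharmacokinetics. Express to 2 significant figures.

48 ng/mL

The CYP2D6 pathway (21% of clearance) drops to 0.32× activity: 0.21 × 0.32 = 0.0672.
Non-CYP routes (79%) are unchanged.
CL_new/CL_old = 0.0672 + 0.79 = 0.8572.
Steady-state plasma level ∝ 1/CL, so new value = 41 / 0.8572 = 48 ng/mL.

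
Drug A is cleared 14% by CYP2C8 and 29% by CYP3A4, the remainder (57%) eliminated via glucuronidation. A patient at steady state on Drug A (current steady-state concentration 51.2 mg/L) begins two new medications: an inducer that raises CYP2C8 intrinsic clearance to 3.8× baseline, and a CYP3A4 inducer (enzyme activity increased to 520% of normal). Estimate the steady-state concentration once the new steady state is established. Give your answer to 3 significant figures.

19.6 mg/L

The CYP2C8 pathway (14% of clearance) increases to 3.8× activity: 0.14 × 3.8 = 0.532.
The CYP3A4 pathway (29% of clearance) rises to 5.2× activity: 0.29 × 5.2 = 1.508.
The remaining 57% of clearance is unaffected.
New clearance relative to baseline: 0.532 + 1.508 + 0.57 = 2.61.
New steady-state concentration = 51.2 / 2.61 = 19.6 mg/L (concentration scales inversely with clearance).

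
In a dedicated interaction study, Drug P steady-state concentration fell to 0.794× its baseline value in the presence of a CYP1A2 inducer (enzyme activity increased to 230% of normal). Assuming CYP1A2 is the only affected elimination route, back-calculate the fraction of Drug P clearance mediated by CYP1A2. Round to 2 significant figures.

0.20

Let fm be the CYP1A2 fraction. New clearance relative to baseline = fm × 2.3 + (1 − fm).
Steady-state concentration ratio = 1 / (new CL fraction), so new CL fraction = 1 / 0.794 = 1.259.
fm × 2.3 + 1 − fm = 1.259  ⇒  fm × (2.3 − 1) = 0.2594  ⇒  fm = 0.20.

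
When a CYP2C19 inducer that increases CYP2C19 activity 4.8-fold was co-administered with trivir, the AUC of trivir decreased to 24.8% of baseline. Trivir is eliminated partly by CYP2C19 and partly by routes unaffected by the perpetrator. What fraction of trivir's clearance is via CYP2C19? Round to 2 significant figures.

0.80

Write x for the fraction cleared via CYP2C19. The observed AUC change means clearance rose to 1/0.248 = 4.032 of baseline.
Setting x·4.8 + (1 − x) = 4.032 and solving: x = (4.032 − 1)/(4.8 − 1) = 0.80.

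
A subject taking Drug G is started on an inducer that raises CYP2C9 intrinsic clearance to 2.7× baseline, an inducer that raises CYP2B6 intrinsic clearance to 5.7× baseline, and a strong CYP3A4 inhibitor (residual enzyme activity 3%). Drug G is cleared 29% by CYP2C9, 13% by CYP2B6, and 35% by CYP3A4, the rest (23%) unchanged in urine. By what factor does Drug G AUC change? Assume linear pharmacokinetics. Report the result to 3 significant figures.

0.567

CYP2C9: 0.29 × 2.7 = 0.783
CYP2B6: 0.13 × 5.7 = 0.741
CYP3A4: 0.35 × 0.03 = 0.0105
Other: 0.23 (unchanged)
Relative clearance = 0.783 + 0.741 + 0.0105 + 0.23 = 1.7645.
Because AUC varies inversely with clearance, the combined effect is 1 / 1.7645 = 0.567.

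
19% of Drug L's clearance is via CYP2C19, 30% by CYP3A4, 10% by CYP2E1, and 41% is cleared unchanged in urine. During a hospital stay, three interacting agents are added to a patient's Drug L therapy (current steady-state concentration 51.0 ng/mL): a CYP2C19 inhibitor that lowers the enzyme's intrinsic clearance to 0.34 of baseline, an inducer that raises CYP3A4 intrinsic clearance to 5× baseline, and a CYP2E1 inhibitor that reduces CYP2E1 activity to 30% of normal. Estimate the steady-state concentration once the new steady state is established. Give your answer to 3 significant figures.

25.4 ng/mL

CYP2C19: 0.19 × 0.34 = 0.0646
CYP3A4: 0.3 × 5 = 1.5
CYP2E1: 0.1 × 0.3 = 0.03
Other: 0.41 (unchanged)
Relative clearance = 0.0646 + 1.5 + 0.03 + 0.41 = 2.0046.
Dividing the baseline by the relative clearance: 51.0 / 2.0046 = 25.4 ng/mL.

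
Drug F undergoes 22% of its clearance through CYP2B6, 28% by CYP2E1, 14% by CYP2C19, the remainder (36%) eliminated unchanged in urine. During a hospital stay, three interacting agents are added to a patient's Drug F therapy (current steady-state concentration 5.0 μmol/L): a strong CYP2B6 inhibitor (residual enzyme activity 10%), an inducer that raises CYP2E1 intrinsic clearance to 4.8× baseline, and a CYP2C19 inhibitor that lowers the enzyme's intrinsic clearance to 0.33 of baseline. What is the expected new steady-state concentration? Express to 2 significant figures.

2.8 μmol/L

The CYP2B6 pathway (22% of clearance) is reduced to 0.1× activity: 0.22 × 0.1 = 0.022.
The CYP2E1 pathway (28% of clearance) is boosted to 4.8× activity: 0.28 × 4.8 = 1.344.
The CYP2C19 pathway (14% of clearance) is reduced to 0.33× activity: 0.14 × 0.33 = 0.0462.
The remaining 36% of clearance is unaffected.
Relative clearance = 0.022 + 1.344 + 0.0462 + 0.36 = 1.7722.
Dividing the baseline by the relative clearance: 5.0 / 1.7722 = 2.8 μmol/L.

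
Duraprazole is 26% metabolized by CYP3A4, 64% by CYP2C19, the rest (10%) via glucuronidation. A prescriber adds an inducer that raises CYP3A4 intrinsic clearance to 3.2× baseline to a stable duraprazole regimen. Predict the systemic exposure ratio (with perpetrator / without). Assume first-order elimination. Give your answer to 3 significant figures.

0.636

The CYP3A4 pathway (26% of clearance) rises to 3.2× activity: 0.26 × 3.2 = 0.832.
CYP2C19 (64%) and the residual 10% are unaffected.
Relative clearance = 0.832 + 0.64 + 0.1 = 1.572.
Since systemic exposure ∝ 1/CL, the ratio is 1 / 1.572 = 0.636.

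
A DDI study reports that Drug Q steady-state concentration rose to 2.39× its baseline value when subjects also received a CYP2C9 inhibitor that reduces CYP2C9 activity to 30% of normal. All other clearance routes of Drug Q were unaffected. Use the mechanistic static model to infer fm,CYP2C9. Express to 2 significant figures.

CL'/CL = 1 / 2.39 = 0.4184
0.3·fm + (1 − fm) = 0.4184
fm = (0.4184 − 1) / (0.3 − 1) = 0.83

0.83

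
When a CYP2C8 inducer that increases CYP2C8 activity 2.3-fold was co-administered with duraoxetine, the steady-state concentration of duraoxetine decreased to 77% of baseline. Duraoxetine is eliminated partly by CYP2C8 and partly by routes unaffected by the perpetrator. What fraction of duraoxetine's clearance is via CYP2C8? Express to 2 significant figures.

0.23

CL'/CL = 1 / 0.770 = 1.299
2.3·fm + (1 − fm) = 1.299
fm = (1.299 − 1) / (2.3 − 1) = 0.23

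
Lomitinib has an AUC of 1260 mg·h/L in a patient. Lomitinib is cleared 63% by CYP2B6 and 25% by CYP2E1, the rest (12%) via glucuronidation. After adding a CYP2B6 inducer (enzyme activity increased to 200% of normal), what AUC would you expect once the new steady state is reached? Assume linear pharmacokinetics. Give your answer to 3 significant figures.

773 mg·h/L

The CYP2B6 pathway (63% of clearance) is boosted to 2× activity: 0.63 × 2 = 1.26.
CYP2E1 (25%) and the residual 12% are unaffected.
CL_new/CL_old = 1.26 + 0.25 + 0.12 = 1.63.
With dosing unchanged, AUC scales as 1/CL: 1260 / 1.63 = 773 mg·h/L.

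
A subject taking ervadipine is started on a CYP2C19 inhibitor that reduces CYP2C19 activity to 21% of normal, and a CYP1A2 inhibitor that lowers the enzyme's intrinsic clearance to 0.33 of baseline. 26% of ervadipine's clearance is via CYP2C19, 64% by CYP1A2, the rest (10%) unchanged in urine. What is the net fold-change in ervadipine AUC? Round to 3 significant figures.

The CYP2C19 pathway (26% of clearance) drops to 0.21× activity: 0.26 × 0.21 = 0.0546.
The CYP1A2 pathway (64% of clearance) falls to 0.33× activity: 0.64 × 0.33 = 0.2112.
Non-CYP routes (10%) are unchanged.
New clearance relative to baseline: 0.0546 + 0.2112 + 0.1 = 0.3658.
AUC ∝ 1/CL: fold-change = 1 / 0.3658 = 2.73.

2.73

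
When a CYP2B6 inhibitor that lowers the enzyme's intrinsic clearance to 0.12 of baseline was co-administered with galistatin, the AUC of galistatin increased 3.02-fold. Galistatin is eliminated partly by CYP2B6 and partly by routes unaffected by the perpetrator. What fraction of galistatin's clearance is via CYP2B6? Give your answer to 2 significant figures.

Call the CYP2B6 fraction fm. After the interaction, CL_new/CL_old = fm × 0.12 + (1 − fm).
AUC ratio = 1 / (new CL fraction), so new CL fraction = 1 / 3.02 = 0.3311.
fm × 0.12 + 1 − fm = 0.3311  ⇒  fm × (0.12 − 1) = −0.6689  ⇒  fm = 0.76.

0.76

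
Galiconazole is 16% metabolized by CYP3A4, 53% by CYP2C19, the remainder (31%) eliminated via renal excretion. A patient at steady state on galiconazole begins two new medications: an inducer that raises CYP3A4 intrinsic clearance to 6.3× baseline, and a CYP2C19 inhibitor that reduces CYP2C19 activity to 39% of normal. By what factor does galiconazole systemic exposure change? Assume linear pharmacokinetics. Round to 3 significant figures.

CYP3A4: 0.16 × 6.3 = 1.008
CYP2C19: 0.53 × 0.39 = 0.2067
Other: 0.31 (unchanged)
New clearance relative to baseline: 1.008 + 0.2067 + 0.31 = 1.5247.
Because systemic exposure varies inversely with clearance, the combined effect is 1 / 1.5247 = 0.656.

0.656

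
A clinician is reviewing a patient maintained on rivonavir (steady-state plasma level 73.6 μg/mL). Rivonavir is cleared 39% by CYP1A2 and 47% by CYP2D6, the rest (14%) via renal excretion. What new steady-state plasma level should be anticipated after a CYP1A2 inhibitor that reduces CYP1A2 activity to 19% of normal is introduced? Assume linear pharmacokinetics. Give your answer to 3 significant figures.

CYP1A2: 0.39 × 0.19 = 0.0741
CYP2D6: 0.47 (unchanged)
Other: 0.14 (unchanged)
Relative clearance = 0.0741 + 0.47 + 0.14 = 0.6841.
Steady-state plasma level ∝ 1/CL, so new value = 73.6 / 0.6841 = 108 μg/mL.

108 μg/mL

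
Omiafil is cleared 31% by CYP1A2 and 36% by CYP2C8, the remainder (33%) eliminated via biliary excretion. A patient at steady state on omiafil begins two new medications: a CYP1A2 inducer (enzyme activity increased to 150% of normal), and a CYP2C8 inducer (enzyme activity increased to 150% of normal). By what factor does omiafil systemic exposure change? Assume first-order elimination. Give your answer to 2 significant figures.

0.75

CYP1A2: 0.31 × 1.5 = 0.465
CYP2C8: 0.36 × 1.5 = 0.54
Other: 0.33 (unchanged)
Relative clearance = 0.465 + 0.54 + 0.33 = 1.335.
Net systemic exposure ratio = 1 / 1.335 = 0.75.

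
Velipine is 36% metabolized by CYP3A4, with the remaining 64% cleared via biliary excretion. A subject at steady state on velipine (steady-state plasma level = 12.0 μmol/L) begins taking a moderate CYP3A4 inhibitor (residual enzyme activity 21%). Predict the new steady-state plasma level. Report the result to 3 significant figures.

The CYP3A4 pathway (36% of clearance) falls to 0.21× activity: 0.36 × 0.21 = 0.0756.
Non-CYP routes (64%) are unchanged.
CL_new/CL_old = 0.0756 + 0.64 = 0.7156.
With dosing unchanged, steady-state plasma level scales as 1/CL: 12.0 / 0.7156 = 16.8 μmol/L.

16.8 μmol/L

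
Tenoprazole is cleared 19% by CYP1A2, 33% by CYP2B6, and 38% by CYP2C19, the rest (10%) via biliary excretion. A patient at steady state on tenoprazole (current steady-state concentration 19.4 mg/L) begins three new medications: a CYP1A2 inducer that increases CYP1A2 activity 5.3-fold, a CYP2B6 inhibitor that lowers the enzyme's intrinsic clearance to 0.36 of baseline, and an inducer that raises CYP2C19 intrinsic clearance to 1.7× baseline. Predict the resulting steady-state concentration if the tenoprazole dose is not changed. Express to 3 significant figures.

CYP1A2: 0.19 × 5.3 = 1.007
CYP2B6: 0.33 × 0.36 = 0.1188
CYP2C19: 0.38 × 1.7 = 0.646
Other: 0.1 (unchanged)
CL_new/CL_old = 1.007 + 0.1188 + 0.646 + 0.1 = 1.8718.
Steady-state concentration ∝ 1/CL: new value = 19.4 / 1.8718 = 10.4 mg/L.

10.4 mg/L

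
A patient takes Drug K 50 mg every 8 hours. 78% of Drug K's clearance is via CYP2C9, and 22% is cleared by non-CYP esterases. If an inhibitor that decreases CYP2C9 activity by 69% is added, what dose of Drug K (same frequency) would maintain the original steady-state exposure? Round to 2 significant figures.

CYP2C9: 0.78 × 0.31 = 0.2418
Other: 0.22 (unchanged)
New clearance relative to baseline: 0.2418 + 0.22 = 0.4618.
Css,avg = (dose rate)/CL, so holding Css fixed requires dose ∝ CL: 50 × 0.4618 = 23 mg.

23 mg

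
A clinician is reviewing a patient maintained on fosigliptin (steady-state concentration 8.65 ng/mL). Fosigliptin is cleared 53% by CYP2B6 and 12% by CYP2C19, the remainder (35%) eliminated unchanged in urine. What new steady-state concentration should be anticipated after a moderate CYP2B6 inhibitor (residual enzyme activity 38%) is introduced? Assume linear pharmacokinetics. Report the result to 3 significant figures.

The CYP2B6 pathway (53% of clearance) drops to 0.38× activity: 0.53 × 0.38 = 0.2014.
CYP2C19 (12%) and the residual 35% are unaffected.
CL_new/CL_old = 0.2014 + 0.12 + 0.35 = 0.6714.
With dosing unchanged, steady-state concentration scales as 1/CL: 8.65 / 0.6714 = 12.9 ng/mL.

12.9 ng/mL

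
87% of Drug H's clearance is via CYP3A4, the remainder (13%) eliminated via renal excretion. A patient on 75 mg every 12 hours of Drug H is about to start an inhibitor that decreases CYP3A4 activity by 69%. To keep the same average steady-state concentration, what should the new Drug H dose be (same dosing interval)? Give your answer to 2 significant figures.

30 mg

The CYP3A4 pathway (87% of clearance) is reduced to 0.31× activity: 0.87 × 0.31 = 0.2697.
The remaining 13% of clearance is unaffected.
Relative clearance = 0.2697 + 0.13 = 0.3997.
To maintain the same steady-state level, dose must scale with clearance: new dose = 75 × 0.3997 = 30 mg.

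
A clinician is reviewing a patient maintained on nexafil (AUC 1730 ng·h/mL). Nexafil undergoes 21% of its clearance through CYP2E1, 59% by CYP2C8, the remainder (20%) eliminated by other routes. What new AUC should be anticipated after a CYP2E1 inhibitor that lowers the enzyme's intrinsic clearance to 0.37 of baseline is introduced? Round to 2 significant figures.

The CYP2E1 pathway (21% of clearance) is reduced to 0.37× activity: 0.21 × 0.37 = 0.0777.
CYP2C8 (59%) and the residual 20% are unaffected.
CL_new/CL_old = 0.0777 + 0.59 + 0.2 = 0.8677.
With dosing unchanged, AUC scales as 1/CL: 1730 / 0.8677 = 2.0 × 10³ ng·h/mL.

2.0 × 10³ ng·h/mL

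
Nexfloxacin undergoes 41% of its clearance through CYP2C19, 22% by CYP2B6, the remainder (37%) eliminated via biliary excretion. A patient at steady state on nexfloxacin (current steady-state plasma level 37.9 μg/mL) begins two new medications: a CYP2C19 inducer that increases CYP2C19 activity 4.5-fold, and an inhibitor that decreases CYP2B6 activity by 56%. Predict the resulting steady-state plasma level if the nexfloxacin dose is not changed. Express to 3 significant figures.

16.4 μg/mL

The CYP2C19 pathway (41% of clearance) rises to 4.5× activity: 0.41 × 4.5 = 1.845.
The CYP2B6 pathway (22% of clearance) is reduced to 0.44× activity: 0.22 × 0.44 = 0.0968.
Non-CYP routes (37%) are unchanged.
Relative clearance = 1.845 + 0.0968 + 0.37 = 2.3118.
New steady-state plasma level = 37.9 / 2.3118 = 16.4 μg/mL (concentration scales inversely with clearance).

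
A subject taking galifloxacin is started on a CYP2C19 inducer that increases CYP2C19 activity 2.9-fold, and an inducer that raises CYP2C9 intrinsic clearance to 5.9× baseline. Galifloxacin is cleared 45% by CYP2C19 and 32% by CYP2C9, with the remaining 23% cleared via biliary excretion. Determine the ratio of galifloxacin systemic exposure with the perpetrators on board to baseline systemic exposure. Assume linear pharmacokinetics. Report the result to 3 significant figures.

The CYP2C19 pathway (45% of clearance) is boosted to 2.9× activity: 0.45 × 2.9 = 1.305.
The CYP2C9 pathway (32% of clearance) is boosted to 5.9× activity: 0.32 × 5.9 = 1.888.
Non-CYP routes (23%) are unchanged.
CL_new/CL_old = 1.305 + 1.888 + 0.23 = 3.423.
Net systemic exposure ratio = 1 / 3.423 = 0.292.

0.292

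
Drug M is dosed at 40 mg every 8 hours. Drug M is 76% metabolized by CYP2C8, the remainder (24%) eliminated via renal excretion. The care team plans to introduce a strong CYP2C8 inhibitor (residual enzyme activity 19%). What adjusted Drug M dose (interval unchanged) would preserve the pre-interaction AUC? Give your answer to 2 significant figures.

15 mg

CYP2C8: 0.76 × 0.19 = 0.1444
Other: 0.24 (unchanged)
CL_new/CL_old = 0.1444 + 0.24 = 0.3844.
Css,avg = (dose rate)/CL, so holding Css fixed requires dose ∝ CL: 40 × 0.3844 = 15 mg.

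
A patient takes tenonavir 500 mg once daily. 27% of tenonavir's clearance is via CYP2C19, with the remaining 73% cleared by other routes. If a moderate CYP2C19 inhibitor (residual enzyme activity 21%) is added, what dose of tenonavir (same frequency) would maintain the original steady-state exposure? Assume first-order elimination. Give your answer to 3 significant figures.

393 mg

CYP2C19: 0.27 × 0.21 = 0.0567
Other: 0.73 (unchanged)
New clearance relative to baseline: 0.0567 + 0.73 = 0.7867.
Exposure is unchanged when dose changes in proportion to clearance. New dose = 500 mg × 0.7867 = 393 mg.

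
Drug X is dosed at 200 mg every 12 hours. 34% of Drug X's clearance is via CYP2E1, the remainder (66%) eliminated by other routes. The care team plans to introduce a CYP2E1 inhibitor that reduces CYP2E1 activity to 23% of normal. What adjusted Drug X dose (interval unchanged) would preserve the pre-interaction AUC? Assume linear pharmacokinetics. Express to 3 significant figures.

CYP2E1: 0.34 × 0.23 = 0.0782
Other: 0.66 (unchanged)
CL_new/CL_old = 0.0782 + 0.66 = 0.7382.
Exposure is unchanged when dose changes in proportion to clearance. New dose = 200 mg × 0.7382 = 148 mg.

148 mg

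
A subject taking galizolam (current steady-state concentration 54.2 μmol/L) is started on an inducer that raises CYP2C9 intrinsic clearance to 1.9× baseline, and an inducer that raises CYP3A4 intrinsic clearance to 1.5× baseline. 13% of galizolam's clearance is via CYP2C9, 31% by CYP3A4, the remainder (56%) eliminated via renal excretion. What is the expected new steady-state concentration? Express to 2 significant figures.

CYP2C9: 0.13 × 1.9 = 0.247
CYP3A4: 0.31 × 1.5 = 0.465
Other: 0.56 (unchanged)
New clearance relative to baseline: 0.247 + 0.465 + 0.56 = 1.272.
New steady-state concentration = 54.2 / 1.272 = 43 μmol/L (concentration scales inversely with clearance).

43 μmol/L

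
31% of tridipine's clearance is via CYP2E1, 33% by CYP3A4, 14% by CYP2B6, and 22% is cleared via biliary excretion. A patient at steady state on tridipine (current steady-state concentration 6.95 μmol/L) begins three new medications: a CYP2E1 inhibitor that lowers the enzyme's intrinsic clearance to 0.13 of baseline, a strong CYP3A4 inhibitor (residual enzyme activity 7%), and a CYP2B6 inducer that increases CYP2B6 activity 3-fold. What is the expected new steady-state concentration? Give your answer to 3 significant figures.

9.88 μmol/L

The CYP2E1 pathway (31% of clearance) is reduced to 0.13× activity: 0.31 × 0.13 = 0.0403.
The CYP3A4 pathway (33% of clearance) falls to 0.07× activity: 0.33 × 0.07 = 0.0231.
The CYP2B6 pathway (14% of clearance) increases to 3× activity: 0.14 × 3 = 0.42.
The remaining 22% of clearance is unaffected.
CL_new/CL_old = 0.0403 + 0.0231 + 0.42 + 0.22 = 0.7034.
Dividing the baseline by the relative clearance: 6.95 / 0.7034 = 9.88 μmol/L.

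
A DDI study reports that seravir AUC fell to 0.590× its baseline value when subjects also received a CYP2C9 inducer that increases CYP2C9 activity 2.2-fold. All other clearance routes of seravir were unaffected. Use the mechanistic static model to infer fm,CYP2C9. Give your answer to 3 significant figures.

Write x for the fraction cleared via CYP2C9. The observed AUC change means clearance rose to 1/0.590 = 1.695 of baseline.
Only the CYP2C9 route changed, so 1.695 = x·2.2 + (1 − x), giving x = 0.579.

0.579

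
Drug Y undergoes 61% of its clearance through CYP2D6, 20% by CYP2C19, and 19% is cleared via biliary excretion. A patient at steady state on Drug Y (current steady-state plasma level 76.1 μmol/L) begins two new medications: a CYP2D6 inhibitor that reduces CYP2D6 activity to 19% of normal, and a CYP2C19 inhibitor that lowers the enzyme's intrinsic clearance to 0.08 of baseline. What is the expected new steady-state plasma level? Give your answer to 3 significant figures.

236 μmol/L

The CYP2D6 pathway (61% of clearance) is reduced to 0.19× activity: 0.61 × 0.19 = 0.1159.
The CYP2C19 pathway (20% of clearance) is reduced to 0.08× activity: 0.2 × 0.08 = 0.016.
The remaining 19% of clearance is unaffected.
CL_new/CL_old = 0.1159 + 0.016 + 0.19 = 0.3219.
Steady-state plasma level ∝ 1/CL: new value = 76.1 / 0.3219 = 236 μmol/L.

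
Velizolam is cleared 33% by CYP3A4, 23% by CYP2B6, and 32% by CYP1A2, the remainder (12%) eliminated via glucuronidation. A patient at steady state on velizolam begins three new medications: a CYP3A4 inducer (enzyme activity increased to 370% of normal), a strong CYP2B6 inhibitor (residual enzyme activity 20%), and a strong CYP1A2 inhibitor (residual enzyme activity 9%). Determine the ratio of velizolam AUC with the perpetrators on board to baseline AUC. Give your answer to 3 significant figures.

The CYP3A4 pathway (33% of clearance) increases to 3.7× activity: 0.33 × 3.7 = 1.221.
The CYP2B6 pathway (23% of clearance) drops to 0.2× activity: 0.23 × 0.2 = 0.046.
The CYP1A2 pathway (32% of clearance) falls to 0.09× activity: 0.32 × 0.09 = 0.0288.
The remaining 12% of clearance is unaffected.
New clearance relative to baseline: 1.221 + 0.046 + 0.0288 + 0.12 = 1.4158.
AUC ∝ 1/CL: fold-change = 1 / 1.4158 = 0.706.

0.706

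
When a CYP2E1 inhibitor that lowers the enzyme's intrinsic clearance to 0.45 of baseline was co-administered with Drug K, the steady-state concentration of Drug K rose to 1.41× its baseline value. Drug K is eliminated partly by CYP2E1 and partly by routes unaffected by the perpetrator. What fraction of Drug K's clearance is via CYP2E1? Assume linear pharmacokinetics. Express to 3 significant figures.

Call the CYP2E1 fraction fm. After the interaction, CL_new/CL_old = fm × 0.45 + (1 − fm).
Steady-state concentration ratio = 1 / (new CL fraction), so new CL fraction = 1 / 1.41 = 0.7092.
fm × 0.45 + 1 − fm = 0.7092  ⇒  fm × (0.45 − 1) = −0.2908  ⇒  fm = 0.529.

0.529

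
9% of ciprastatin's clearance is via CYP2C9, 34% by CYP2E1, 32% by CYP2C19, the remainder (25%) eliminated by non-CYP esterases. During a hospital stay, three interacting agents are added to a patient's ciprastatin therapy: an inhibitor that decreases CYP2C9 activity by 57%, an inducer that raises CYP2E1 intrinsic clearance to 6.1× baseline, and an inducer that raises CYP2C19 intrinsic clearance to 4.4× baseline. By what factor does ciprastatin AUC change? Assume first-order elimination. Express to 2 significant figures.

The CYP2C9 pathway (9% of clearance) falls to 0.43× activity: 0.09 × 0.43 = 0.0387.
The CYP2E1 pathway (34% of clearance) rises to 6.1× activity: 0.34 × 6.1 = 2.074.
The CYP2C19 pathway (32% of clearance) is boosted to 4.4× activity: 0.32 × 4.4 = 1.408.
The remaining 25% of clearance is unaffected.
CL_new/CL_old = 0.0387 + 2.074 + 1.408 + 0.25 = 3.7707.
Because AUC varies inversely with clearance, the combined effect is 1 / 3.7707 = 0.27.

0.27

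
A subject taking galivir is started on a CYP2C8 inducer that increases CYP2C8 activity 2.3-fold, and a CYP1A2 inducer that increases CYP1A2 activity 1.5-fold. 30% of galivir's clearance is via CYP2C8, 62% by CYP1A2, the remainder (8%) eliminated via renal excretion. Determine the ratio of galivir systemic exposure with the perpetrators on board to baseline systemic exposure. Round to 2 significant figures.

The CYP2C8 pathway (30% of clearance) rises to 2.3× activity: 0.3 × 2.3 = 0.69.
The CYP1A2 pathway (62% of clearance) increases to 1.5× activity: 0.62 × 1.5 = 0.93.
The remaining 8% of clearance is unaffected.
Relative clearance = 0.69 + 0.93 + 0.08 = 1.7.
Net systemic exposure ratio = 1 / 1.7 = 0.59.

0.59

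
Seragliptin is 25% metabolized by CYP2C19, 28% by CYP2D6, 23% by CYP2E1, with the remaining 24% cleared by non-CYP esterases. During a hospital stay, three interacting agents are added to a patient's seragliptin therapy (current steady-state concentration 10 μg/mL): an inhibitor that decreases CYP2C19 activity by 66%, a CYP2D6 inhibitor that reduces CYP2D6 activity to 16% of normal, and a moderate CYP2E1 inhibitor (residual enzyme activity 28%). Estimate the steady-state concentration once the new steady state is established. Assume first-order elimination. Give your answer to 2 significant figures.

23 μg/mL

CYP2C19: 0.25 × 0.34 = 0.085
CYP2D6: 0.28 × 0.16 = 0.0448
CYP2E1: 0.23 × 0.28 = 0.0644
Other: 0.24 (unchanged)
New clearance relative to baseline: 0.085 + 0.0448 + 0.0644 + 0.24 = 0.4342.
Dividing the baseline by the relative clearance: 10 / 0.4342 = 23 μg/mL.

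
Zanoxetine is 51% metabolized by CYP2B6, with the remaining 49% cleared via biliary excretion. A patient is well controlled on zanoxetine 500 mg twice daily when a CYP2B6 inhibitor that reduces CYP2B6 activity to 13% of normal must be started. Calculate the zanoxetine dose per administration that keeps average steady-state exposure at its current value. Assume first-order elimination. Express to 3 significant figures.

278 mg

CYP2B6: 0.51 × 0.13 = 0.0663
Other: 0.49 (unchanged)
New clearance relative to baseline: 0.0663 + 0.49 = 0.5563.
Css,avg = (dose rate)/CL, so holding Css fixed requires dose ∝ CL: 500 × 0.5563 = 278 mg.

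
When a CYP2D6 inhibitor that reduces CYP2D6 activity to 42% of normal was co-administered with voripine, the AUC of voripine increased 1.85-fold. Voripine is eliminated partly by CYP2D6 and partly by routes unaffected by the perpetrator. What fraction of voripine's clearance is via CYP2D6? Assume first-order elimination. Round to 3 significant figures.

0.792

Let fm be the CYP2D6 fraction. New clearance relative to baseline = fm × 0.42 + (1 − fm).
AUC ratio = 1 / (new CL fraction), so new CL fraction = 1 / 1.85 = 0.5405.
fm × 0.42 + 1 − fm = 0.5405  ⇒  fm × (0.42 − 1) = −0.4595  ⇒  fm = 0.792.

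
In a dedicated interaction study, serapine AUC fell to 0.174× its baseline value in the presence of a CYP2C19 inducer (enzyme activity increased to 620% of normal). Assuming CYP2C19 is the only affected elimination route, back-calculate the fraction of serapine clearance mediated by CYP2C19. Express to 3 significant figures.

0.913

Call the CYP2C19 fraction fm. After the interaction, CL_new/CL_old = fm × 6.2 + (1 − fm).
AUC ratio = 1 / (new CL fraction), so new CL fraction = 1 / 0.174 = 5.747.
fm × 6.2 + 1 − fm = 5.747  ⇒  fm × (6.2 − 1) = 4.747  ⇒  fm = 0.913.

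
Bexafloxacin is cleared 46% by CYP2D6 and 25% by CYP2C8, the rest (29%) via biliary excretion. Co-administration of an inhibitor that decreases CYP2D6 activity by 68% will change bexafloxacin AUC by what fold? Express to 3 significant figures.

The CYP2D6 pathway (46% of clearance) is reduced to 0.32× activity: 0.46 × 0.32 = 0.1472.
CYP2C8 (25%) and the residual 29% are unaffected.
New clearance relative to baseline: 0.1472 + 0.25 + 0.29 = 0.6872.
AUC is inversely proportional to clearance, so the fold-change is 1 / 0.6872 = 1.46.

1.46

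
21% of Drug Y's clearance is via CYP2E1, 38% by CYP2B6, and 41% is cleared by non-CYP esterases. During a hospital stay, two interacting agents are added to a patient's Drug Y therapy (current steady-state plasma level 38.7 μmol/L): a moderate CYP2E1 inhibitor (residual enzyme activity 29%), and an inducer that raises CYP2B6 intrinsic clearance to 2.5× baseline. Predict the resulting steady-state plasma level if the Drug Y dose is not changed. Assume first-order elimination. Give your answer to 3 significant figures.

27.2 μmol/L

The CYP2E1 pathway (21% of clearance) falls to 0.29× activity: 0.21 × 0.29 = 0.0609.
The CYP2B6 pathway (38% of clearance) rises to 2.5× activity: 0.38 × 2.5 = 0.95.
The remaining 41% of clearance is unaffected.
CL_new/CL_old = 0.0609 + 0.95 + 0.41 = 1.4209.
Dividing the baseline by the relative clearance: 38.7 / 1.4209 = 27.2 μmol/L.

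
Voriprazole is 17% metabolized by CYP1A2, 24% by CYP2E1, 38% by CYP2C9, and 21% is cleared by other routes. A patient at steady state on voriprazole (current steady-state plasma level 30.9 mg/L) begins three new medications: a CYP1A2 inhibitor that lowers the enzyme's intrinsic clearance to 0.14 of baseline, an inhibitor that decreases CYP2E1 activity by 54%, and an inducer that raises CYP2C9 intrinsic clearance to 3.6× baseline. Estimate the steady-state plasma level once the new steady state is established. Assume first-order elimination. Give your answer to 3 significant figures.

18.0 mg/L

CYP1A2: 0.17 × 0.14 = 0.0238
CYP2E1: 0.24 × 0.46 = 0.1104
CYP2C9: 0.38 × 3.6 = 1.368
Other: 0.21 (unchanged)
CL_new/CL_old = 0.0238 + 0.1104 + 1.368 + 0.21 = 1.7122.
Dividing the baseline by the relative clearance: 30.9 / 1.7122 = 18.0 mg/L.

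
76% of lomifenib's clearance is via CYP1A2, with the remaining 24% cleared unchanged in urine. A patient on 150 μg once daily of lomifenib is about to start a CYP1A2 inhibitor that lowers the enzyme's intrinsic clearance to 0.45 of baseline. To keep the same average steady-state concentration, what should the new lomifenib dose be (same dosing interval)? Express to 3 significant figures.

87.3 μg

The CYP1A2 pathway (76% of clearance) is reduced to 0.45× activity: 0.76 × 0.45 = 0.342.
The remaining 24% of clearance is unaffected.
New clearance relative to baseline: 0.342 + 0.24 = 0.582.
To maintain the same steady-state level, dose must scale with clearance: new dose = 150 × 0.582 = 87.3 μg.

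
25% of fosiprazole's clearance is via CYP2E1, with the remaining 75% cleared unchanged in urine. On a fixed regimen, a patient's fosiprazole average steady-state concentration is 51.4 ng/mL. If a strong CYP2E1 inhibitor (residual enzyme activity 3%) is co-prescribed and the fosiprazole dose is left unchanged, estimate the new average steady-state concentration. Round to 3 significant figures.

The CYP2E1 pathway (25% of clearance) drops to 0.03× activity: 0.25 × 0.03 = 0.0075.
Non-CYP routes (75%) are unchanged.
CL_new/CL_old = 0.0075 + 0.75 = 0.7575.
New average steady-state concentration = baseline ÷ relative clearance = 51.4 / 0.7575 = 67.9 ng/mL.

67.9 ng/mL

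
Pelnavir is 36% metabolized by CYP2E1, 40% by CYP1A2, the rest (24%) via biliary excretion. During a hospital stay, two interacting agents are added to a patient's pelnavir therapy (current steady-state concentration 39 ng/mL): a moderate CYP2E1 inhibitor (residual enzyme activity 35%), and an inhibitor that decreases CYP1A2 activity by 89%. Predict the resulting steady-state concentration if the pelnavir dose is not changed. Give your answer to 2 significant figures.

95 ng/mL

The CYP2E1 pathway (36% of clearance) drops to 0.35× activity: 0.36 × 0.35 = 0.126.
The CYP1A2 pathway (40% of clearance) is reduced to 0.11× activity: 0.4 × 0.11 = 0.044.
The remaining 24% of clearance is unaffected.
Relative clearance = 0.126 + 0.044 + 0.24 = 0.41.
Dividing the baseline by the relative clearance: 39 / 0.41 = 95 ng/mL.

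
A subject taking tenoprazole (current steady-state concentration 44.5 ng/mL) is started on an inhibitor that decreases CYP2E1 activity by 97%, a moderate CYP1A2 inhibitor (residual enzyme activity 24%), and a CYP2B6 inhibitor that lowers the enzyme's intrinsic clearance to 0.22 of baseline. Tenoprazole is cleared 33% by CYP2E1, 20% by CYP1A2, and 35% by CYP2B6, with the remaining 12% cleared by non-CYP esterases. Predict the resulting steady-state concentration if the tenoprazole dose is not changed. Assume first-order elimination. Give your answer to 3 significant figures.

CYP2E1: 0.33 × 0.03 = 0.0099
CYP1A2: 0.2 × 0.24 = 0.048
CYP2B6: 0.35 × 0.22 = 0.077
Other: 0.12 (unchanged)
CL_new/CL_old = 0.0099 + 0.048 + 0.077 + 0.12 = 0.2549.
Dividing the baseline by the relative clearance: 44.5 / 0.2549 = 175 ng/mL.

175 ng/mL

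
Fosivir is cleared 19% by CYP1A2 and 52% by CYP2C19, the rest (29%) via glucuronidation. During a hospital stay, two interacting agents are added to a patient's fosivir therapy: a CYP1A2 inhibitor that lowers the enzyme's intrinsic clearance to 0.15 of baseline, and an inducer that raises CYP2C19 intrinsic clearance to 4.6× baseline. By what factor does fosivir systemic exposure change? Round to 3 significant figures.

The CYP1A2 pathway (19% of clearance) falls to 0.15× activity: 0.19 × 0.15 = 0.0285.
The CYP2C19 pathway (52% of clearance) is boosted to 4.6× activity: 0.52 × 4.6 = 2.392.
Non-CYP routes (29%) are unchanged.
Relative clearance = 0.0285 + 2.392 + 0.29 = 2.7105.
Net systemic exposure ratio = 1 / 2.7105 = 0.369.

0.369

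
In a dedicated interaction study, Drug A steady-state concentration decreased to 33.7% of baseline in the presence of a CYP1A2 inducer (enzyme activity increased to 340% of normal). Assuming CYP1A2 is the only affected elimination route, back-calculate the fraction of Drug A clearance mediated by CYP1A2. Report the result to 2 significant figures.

Call the CYP1A2 fraction fm. After the interaction, CL_new/CL_old = fm × 3.4 + (1 − fm).
Steady-state concentration ratio = 1 / (new CL fraction), so new CL fraction = 1 / 0.337 = 2.967.
fm × 3.4 + 1 − fm = 2.967  ⇒  fm × (3.4 − 1) = 1.967  ⇒  fm = 0.82.

0.82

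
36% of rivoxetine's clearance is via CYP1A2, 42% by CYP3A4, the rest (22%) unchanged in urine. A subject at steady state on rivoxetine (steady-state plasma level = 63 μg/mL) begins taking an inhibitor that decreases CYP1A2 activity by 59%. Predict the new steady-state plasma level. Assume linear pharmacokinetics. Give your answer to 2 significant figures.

CYP1A2: 0.36 × 0.41 = 0.1476
CYP3A4: 0.42 (unchanged)
Other: 0.22 (unchanged)
New clearance relative to baseline: 0.1476 + 0.42 + 0.22 = 0.7876.
With dosing unchanged, steady-state plasma level scales as 1/CL: 63 / 0.7876 = 80 μg/mL.

80 μg/mL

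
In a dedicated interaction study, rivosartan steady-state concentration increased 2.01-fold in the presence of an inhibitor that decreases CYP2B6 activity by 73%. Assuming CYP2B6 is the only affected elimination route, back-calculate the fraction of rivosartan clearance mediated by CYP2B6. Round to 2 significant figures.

Write x for the fraction cleared via CYP2B6. The observed steady-state concentration change means clearance fell to 1/2.01 = 0.4975 of baseline.
Only the CYP2B6 route changed, so 0.4975 = x·0.27 + (1 − x), giving x = 0.69.

0.69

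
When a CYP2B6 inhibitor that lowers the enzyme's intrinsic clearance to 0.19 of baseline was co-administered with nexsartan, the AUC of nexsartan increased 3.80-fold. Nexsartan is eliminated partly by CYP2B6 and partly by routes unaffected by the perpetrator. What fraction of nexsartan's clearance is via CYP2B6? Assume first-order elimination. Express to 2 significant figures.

Write x for the fraction cleared via CYP2B6. The observed AUC change means clearance fell to 1/3.80 = 0.2632 of baseline.
Setting x·0.19 + (1 − x) = 0.2632 and solving: x = (0.2632 − 1)/(0.19 − 1) = 0.91.

0.91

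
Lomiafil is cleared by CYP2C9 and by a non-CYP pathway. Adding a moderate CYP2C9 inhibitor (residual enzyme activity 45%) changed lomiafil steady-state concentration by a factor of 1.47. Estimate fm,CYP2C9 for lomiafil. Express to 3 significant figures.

0.581

CL'/CL = 1 / 1.47 = 0.6803
0.45·fm + (1 − fm) = 0.6803
fm = (0.6803 − 1) / (0.45 − 1) = 0.581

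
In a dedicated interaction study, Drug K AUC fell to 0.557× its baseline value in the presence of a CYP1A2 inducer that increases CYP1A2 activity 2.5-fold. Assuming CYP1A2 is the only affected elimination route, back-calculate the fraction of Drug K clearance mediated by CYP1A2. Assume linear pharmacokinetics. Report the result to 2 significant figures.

CL'/CL = 1 / 0.557 = 1.795
2.5·fm + (1 − fm) = 1.795
fm = (1.795 − 1) / (2.5 − 1) = 0.53

0.53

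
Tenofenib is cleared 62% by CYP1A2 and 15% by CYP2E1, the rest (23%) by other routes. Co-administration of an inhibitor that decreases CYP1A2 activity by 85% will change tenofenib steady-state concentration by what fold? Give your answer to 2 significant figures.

CYP1A2: 0.62 × 0.15 = 0.093
CYP2E1: 0.15 (unchanged)
Other: 0.23 (unchanged)
New clearance relative to baseline: 0.093 + 0.15 + 0.23 = 0.473.
Since steady-state concentration ∝ 1/CL, the ratio is 1 / 0.473 = 2.1.

2.1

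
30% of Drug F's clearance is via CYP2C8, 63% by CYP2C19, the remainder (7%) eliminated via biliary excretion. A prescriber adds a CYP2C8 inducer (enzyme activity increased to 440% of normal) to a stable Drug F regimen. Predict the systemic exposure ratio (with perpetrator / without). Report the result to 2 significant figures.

0.50

CYP2C8: 0.3 × 4.4 = 1.32
CYP2C19: 0.63 (unchanged)
Other: 0.07 (unchanged)
New clearance relative to baseline: 1.32 + 0.63 + 0.07 = 2.02.
Since systemic exposure ∝ 1/CL, the ratio is 1 / 2.02 = 0.50.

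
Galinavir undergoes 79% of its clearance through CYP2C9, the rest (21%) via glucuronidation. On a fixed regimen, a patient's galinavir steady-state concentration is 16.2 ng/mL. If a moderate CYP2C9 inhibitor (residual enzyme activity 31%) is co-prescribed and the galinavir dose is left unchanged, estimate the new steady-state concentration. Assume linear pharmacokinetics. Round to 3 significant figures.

35.6 ng/mL

CYP2C9: 0.79 × 0.31 = 0.2449
Other: 0.21 (unchanged)
Relative clearance = 0.2449 + 0.21 = 0.4549.
New steady-state concentration = baseline ÷ relative clearance = 16.2 / 0.4549 = 35.6 ng/mL.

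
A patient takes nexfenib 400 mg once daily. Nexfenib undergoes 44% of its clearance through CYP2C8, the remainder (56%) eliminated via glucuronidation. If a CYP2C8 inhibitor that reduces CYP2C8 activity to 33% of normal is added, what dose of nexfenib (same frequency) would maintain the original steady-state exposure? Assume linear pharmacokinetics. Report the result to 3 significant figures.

282 mg

The CYP2C8 pathway (44% of clearance) drops to 0.33× activity: 0.44 × 0.33 = 0.1452.
The remaining 56% of clearance is unaffected.
Relative clearance = 0.1452 + 0.56 = 0.7052.
Exposure is unchanged when dose changes in proportion to clearance. New dose = 400 mg × 0.7052 = 282 mg.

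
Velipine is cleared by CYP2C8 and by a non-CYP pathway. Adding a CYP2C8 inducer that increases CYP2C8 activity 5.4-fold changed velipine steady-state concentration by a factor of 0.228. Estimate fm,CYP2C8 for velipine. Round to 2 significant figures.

0.77

Let fm be the CYP2C8 fraction. New clearance relative to baseline = fm × 5.4 + (1 − fm).
Steady-state concentration ratio = 1 / (new CL fraction), so new CL fraction = 1 / 0.228 = 4.386.
fm × 5.4 + 1 − fm = 4.386  ⇒  fm × (5.4 − 1) = 3.386  ⇒  fm = 0.77.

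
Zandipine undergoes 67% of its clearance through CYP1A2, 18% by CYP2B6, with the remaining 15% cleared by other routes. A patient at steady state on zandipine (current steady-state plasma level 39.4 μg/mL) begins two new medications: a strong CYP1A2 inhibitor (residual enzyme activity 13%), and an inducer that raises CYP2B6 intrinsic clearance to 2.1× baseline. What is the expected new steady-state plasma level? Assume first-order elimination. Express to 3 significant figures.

The CYP1A2 pathway (67% of clearance) drops to 0.13× activity: 0.67 × 0.13 = 0.0871.
The CYP2B6 pathway (18% of clearance) increases to 2.1× activity: 0.18 × 2.1 = 0.378.
The remaining 15% of clearance is unaffected.
Relative clearance = 0.0871 + 0.378 + 0.15 = 0.6151.
Dividing the baseline by the relative clearance: 39.4 / 0.6151 = 64.1 μg/mL.

64.1 μg/mL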